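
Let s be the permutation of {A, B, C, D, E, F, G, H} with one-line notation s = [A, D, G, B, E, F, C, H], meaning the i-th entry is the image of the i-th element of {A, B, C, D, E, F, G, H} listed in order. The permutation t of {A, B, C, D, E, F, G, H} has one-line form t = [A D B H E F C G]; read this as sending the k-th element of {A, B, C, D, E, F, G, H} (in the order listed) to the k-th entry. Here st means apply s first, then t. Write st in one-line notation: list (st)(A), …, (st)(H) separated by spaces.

For each element, apply s then t: A → A → A; B → D → H; C → G → C; D → B → D; E → E → E; F → F → F; G → C → B; H → H → G.
So st in one-line form is A H C D E F B G.

A H C D E F B G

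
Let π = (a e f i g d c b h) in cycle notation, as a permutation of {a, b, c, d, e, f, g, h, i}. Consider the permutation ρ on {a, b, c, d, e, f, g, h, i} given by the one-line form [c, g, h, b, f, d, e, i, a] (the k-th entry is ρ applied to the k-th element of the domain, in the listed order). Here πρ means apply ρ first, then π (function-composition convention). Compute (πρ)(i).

e

First apply ρ: ρ(i) = a, then π(a) = e. Thus (πρ)(i) = e.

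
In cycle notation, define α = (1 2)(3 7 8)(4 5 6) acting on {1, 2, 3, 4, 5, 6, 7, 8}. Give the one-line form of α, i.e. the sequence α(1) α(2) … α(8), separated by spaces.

2 1 7 5 6 4 8 3

Image by image: 1→2, 2→1, 3→7, 4→5, 5→6, 6→4, 7→8, 8→3.
So the one-line form is 2 1 7 5 6 4 8 3.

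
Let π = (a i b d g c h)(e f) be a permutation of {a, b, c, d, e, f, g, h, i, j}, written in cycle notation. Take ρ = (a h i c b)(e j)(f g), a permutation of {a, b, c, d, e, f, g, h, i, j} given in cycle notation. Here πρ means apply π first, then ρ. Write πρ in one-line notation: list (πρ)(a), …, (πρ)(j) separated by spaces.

(πρ)(x) = ρ(π(x)). Computing each image: ρ(π(a)) = ρ(i) = c, ρ(π(b)) = ρ(d) = d, ρ(π(c)) = ρ(h) = i, ρ(π(d)) = ρ(g) = f, ρ(π(e)) = ρ(f) = g, ρ(π(f)) = ρ(e) = j, ρ(π(g)) = ρ(c) = b, ρ(π(h)) = ρ(a) = h, ρ(π(i)) = ρ(b) = a, ρ(π(j)) = ρ(j) = e.
Hence πρ = [c d i f g j b h a e].

c d i f g j b h a e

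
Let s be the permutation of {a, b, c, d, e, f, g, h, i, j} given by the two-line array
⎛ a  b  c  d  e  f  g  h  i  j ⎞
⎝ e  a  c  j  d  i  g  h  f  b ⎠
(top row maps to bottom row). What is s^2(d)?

b

Tracing d → j → … returns to d after 5 steps, so d lies in a 5-cycle (a, e, d, j, b).
Stepping 2 places around the cycle: d → j → b.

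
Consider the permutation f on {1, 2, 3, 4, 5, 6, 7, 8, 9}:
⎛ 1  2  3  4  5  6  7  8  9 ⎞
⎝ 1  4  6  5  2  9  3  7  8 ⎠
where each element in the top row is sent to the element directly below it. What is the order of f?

15

Writing f as disjoint cycles, the cycle lengths are 5, 3, 1.
Since disjoint cycles commute, ord(f) = lcm(5, 3) = 15.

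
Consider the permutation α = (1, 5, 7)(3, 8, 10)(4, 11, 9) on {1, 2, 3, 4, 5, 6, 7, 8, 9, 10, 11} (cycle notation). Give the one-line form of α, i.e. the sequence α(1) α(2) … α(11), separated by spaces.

Each element maps to the next entry in its cycle (wrapping to the front): 1↦5, 2↦2, 3↦8, 4↦11, 5↦7, 6↦6, 7↦1, 8↦10, 9↦4, 10↦3, 11↦9.
Listing these in domain order gives 5 2 8 11 7 6 1 10 4 3 9.

5 2 8 11 7 6 1 10 4 3 9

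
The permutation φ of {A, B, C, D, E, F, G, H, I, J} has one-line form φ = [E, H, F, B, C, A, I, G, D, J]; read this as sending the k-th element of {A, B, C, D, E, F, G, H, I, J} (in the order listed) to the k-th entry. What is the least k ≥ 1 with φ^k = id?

20

Decomposing into disjoint cycles gives cycle lengths 5, 4, 1.
Since disjoint cycles commute, ord(φ) = lcm(5, 4) = 20.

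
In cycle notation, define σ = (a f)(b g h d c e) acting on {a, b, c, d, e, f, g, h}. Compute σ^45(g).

g lies in the 6-cycle (b g h d c e).
Since the cycle has length 6, σ^45 acts on it the same as σ^3 (45 mod 6 = 3).
Advancing 3 steps from g: g → h → d → c.

c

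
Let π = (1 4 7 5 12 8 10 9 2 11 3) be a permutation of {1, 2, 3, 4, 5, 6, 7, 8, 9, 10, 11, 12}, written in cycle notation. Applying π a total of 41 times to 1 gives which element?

2

1 lies in the 11-cycle (1 4 7 5 12 8 10 9 2 11 3).
On an 11-cycle, π^11 is the identity, so π^41 = π^8 there (41 ≡ 8 mod 11).
Stepping 8 places around the cycle: 1 → 4 → 7 → 5 → 12 → 8 → 10 → 9 → 2.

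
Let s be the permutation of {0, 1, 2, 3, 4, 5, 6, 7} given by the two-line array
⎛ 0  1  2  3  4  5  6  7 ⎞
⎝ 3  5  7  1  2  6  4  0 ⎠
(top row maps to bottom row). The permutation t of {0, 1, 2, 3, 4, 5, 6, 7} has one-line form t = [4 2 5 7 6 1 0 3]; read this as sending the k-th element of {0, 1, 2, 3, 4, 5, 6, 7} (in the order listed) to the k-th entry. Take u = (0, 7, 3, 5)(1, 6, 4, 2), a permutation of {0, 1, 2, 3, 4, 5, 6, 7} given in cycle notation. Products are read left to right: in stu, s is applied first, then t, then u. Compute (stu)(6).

Apply the permutations in order: s(6) = 4, then t(4) = 6, then u(6) = 4. So (stu)(6) = 4.

4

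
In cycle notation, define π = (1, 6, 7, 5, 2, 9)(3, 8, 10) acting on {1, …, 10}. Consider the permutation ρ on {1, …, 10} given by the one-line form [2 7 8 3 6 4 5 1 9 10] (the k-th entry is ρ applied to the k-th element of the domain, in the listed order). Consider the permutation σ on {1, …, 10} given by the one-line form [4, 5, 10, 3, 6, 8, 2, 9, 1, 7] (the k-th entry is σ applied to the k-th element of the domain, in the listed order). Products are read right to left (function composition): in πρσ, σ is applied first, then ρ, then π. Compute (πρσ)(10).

2

(πρσ)(10) = π(ρ(σ(10))). σ(10) = 7, then ρ(7) = 5, then π(5) = 2, so the result is 2.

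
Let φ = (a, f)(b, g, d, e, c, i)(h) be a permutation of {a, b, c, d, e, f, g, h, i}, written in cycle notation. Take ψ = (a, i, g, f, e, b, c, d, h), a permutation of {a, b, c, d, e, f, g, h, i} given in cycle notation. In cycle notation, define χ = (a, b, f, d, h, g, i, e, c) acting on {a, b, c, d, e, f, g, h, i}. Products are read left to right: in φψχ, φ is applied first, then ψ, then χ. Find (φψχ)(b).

Apply the permutations in order: φ(b) = g, then ψ(g) = f, then χ(f) = d. So (φψχ)(b) = d.

d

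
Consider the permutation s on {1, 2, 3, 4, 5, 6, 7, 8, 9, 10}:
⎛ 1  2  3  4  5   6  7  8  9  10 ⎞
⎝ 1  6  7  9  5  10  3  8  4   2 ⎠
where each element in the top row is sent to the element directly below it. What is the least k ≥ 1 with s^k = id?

Writing s as disjoint cycles, the cycle lengths are 3, 2, 2, 1, 1, 1.
Since disjoint cycles commute, ord(s) = lcm(3, 2, 2) = 6.

6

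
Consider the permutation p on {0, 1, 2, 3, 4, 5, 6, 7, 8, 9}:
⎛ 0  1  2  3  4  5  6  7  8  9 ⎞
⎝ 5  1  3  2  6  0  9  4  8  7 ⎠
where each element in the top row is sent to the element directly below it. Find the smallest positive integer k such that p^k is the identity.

4

Decomposing into disjoint cycles gives cycle lengths 4, 2, 2, 1, 1.
The order of p is the least common multiple of its cycle lengths: lcm(4, 2, 2) = 4.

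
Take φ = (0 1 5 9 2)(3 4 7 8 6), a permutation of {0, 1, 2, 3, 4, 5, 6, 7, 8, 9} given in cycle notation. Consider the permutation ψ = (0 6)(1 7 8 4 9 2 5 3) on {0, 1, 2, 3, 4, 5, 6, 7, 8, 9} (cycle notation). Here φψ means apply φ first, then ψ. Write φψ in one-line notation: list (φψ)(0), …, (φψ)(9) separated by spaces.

For each element, apply φ then ψ: 0 → 1 → 7; 1 → 5 → 3; 2 → 0 → 6; 3 → 4 → 9; 4 → 7 → 8; 5 → 9 → 2; 6 → 3 → 1; 7 → 8 → 4; 8 → 6 → 0; 9 → 2 → 5.
Collecting the images, φψ = [7 3 6 9 8 2 1 4 0 5].

7 3 6 9 8 2 1 4 0 5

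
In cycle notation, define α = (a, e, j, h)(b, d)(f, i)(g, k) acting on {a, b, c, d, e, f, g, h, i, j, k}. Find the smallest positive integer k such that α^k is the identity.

The cycle type of α is (4, 2, 2, 2, 1).
Since disjoint cycles commute, ord(α) = lcm(4, 2, 2, 2) = 4.

4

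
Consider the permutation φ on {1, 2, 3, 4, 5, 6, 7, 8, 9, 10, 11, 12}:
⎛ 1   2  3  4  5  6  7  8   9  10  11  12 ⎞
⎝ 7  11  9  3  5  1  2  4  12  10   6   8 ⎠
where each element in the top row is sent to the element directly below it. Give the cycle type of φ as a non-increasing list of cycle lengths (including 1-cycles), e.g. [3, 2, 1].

The disjoint cycles are (1 7 2 11 6)(3 9 12 8 4)(5)(10), with lengths 5, 5, 1, 1 in non-increasing order.

[5, 5, 1, 1]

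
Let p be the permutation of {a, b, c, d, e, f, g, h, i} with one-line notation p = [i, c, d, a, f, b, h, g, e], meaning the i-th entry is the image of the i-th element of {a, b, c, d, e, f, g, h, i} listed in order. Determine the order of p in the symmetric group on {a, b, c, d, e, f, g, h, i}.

The disjoint-cycle form of p has cycle lengths 7, 2.
The order is lcm(7, 2) = 14.

14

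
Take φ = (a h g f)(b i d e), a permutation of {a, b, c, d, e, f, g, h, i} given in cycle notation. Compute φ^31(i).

b

i lies in the 4-cycle (b i d e).
Since the cycle has length 4, φ^31 acts on it the same as φ^3 (31 mod 4 = 3).
Stepping 3 places around the cycle: i → d → e → b.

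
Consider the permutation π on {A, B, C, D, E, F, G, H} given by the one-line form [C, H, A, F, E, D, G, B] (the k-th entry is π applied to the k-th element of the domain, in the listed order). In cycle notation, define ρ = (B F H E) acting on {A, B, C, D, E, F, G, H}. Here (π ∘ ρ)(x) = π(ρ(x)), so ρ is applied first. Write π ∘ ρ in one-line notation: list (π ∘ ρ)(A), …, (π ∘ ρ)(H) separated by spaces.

C D A F H B G E

Chase each element through ρ then π: A → A → C; B → F → D; C → C → A; D → D → F; E → B → H; F → H → B; G → G → G; H → E → E.
So π ∘ ρ in one-line form is C D A F H B G E.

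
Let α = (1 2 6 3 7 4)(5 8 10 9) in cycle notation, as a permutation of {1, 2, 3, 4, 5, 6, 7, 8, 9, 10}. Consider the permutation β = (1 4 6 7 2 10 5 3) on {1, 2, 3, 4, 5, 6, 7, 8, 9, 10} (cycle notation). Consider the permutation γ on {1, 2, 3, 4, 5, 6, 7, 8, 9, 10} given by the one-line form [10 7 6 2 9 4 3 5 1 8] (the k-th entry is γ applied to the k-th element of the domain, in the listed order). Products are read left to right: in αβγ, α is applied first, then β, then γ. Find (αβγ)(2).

3

Apply the permutations in order: α(2) = 6, then β(6) = 7, then γ(7) = 3. So (αβγ)(2) = 3.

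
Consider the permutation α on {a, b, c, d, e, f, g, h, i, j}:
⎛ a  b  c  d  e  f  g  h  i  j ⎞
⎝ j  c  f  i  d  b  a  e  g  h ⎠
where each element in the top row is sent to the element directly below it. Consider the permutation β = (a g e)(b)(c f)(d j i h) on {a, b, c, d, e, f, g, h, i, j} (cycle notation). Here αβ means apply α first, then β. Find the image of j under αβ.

d

(αβ)(j) = β(α(j)). α(j) = h, then β(h) = d. So (αβ)(j) = d.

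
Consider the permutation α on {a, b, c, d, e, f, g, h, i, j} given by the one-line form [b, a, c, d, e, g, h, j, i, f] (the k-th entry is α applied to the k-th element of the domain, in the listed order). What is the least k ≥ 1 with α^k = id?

4

The disjoint-cycle form of α has cycle lengths 4, 2, 1, 1, 1, 1.
The order of α is the least common multiple of its cycle lengths: lcm(4, 2) = 4.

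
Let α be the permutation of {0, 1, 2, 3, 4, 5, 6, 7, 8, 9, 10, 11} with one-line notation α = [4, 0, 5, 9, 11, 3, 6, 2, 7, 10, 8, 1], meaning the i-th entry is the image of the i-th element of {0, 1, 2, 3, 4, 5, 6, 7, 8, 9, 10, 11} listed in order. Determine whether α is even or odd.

In disjoint-cycle form the cycle lengths are 7, 4, 1.
A cycle of length ℓ contributes ℓ−1 transpositions, so α is a product of 6 + 3 = 9 transpositions — odd.

odd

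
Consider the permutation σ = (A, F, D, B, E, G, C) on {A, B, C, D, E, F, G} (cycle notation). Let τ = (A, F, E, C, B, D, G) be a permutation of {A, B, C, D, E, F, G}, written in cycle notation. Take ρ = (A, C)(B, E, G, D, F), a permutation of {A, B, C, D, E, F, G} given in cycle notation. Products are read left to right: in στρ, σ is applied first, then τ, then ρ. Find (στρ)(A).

Apply the permutations in order: σ(A) = F, then τ(F) = E, then ρ(E) = G. So (στρ)(A) = G.

G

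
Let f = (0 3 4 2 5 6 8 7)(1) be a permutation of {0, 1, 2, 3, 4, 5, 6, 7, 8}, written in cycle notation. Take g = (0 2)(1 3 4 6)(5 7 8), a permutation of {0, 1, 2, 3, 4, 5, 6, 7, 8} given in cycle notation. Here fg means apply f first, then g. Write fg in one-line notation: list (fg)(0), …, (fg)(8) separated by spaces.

4 3 7 6 0 1 5 2 8

For each element, apply f then g: 0 → 3 → 4; 1 → 1 → 3; 2 → 5 → 7; 3 → 4 → 6; 4 → 2 → 0; 5 → 6 → 1; 6 → 8 → 5; 7 → 0 → 2; 8 → 7 → 8.
So fg in one-line form is 4 3 7 6 0 1 5 2 8.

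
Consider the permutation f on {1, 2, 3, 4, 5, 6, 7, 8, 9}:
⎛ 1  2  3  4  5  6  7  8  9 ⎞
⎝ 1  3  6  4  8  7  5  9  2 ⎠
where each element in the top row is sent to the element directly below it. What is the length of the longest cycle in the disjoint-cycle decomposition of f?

7

Decomposing into disjoint cycles gives (2 3 6 7 5 8 9); the longest has length 7.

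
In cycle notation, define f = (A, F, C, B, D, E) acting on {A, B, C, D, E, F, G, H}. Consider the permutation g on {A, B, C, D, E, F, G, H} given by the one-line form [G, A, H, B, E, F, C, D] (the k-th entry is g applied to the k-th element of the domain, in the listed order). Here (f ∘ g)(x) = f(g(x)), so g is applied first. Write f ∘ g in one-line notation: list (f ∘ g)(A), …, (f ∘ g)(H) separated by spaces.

(f ∘ g)(x) = f(g(x)). Computing each image: f(g(A)) = f(G) = G, f(g(B)) = f(A) = F, f(g(C)) = f(H) = H, f(g(D)) = f(B) = D, f(g(E)) = f(E) = A, f(g(F)) = f(F) = C, f(g(G)) = f(C) = B, f(g(H)) = f(D) = E.
Hence f ∘ g = [G F H D A C B E].

G F H D A C B E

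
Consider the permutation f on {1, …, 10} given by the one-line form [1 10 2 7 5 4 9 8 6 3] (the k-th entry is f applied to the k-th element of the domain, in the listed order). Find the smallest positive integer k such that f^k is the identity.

Decomposing into disjoint cycles gives cycle lengths 4, 3, 1, 1, 1.
The order is lcm(4, 3) = 12.

12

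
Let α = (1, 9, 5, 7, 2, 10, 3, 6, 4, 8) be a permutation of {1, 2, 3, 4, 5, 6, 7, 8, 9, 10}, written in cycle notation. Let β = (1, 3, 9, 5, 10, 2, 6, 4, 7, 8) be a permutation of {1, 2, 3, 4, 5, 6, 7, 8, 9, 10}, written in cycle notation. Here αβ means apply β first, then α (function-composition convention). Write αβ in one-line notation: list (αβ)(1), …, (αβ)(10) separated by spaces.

For each element, apply β then α: 1 → 3 → 6; 2 → 6 → 4; 3 → 9 → 5; 4 → 7 → 2; 5 → 10 → 3; 6 → 4 → 8; 7 → 8 → 1; 8 → 1 → 9; 9 → 5 → 7; 10 → 2 → 10.
Collecting the images, αβ = [6 4 5 2 3 8 1 9 7 10].

6 4 5 2 3 8 1 9 7 10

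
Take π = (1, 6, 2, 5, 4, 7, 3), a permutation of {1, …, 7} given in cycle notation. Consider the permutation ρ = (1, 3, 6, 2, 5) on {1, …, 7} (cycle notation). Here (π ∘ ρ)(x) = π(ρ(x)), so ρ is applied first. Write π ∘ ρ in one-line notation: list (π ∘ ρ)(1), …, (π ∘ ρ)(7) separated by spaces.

Chase each element through ρ then π: 1 → 3 → 1; 2 → 5 → 4; 3 → 6 → 2; 4 → 4 → 7; 5 → 1 → 6; 6 → 2 → 5; 7 → 7 → 3.
So π ∘ ρ in one-line form is 1 4 2 7 6 5 3.

1 4 2 7 6 5 3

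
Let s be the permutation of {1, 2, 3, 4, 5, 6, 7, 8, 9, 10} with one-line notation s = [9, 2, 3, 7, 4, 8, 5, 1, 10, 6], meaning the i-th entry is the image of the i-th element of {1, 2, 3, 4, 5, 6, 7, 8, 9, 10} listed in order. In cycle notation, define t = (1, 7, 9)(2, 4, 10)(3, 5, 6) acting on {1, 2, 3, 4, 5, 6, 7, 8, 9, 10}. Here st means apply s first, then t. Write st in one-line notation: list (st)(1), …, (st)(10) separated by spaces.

For each element, apply s then t: 1 → 9 → 1; 2 → 2 → 4; 3 → 3 → 5; 4 → 7 → 9; 5 → 4 → 10; 6 → 8 → 8; 7 → 5 → 6; 8 → 1 → 7; 9 → 10 → 2; 10 → 6 → 3.
Collecting the images, st = [1 4 5 9 10 8 6 7 2 3].

1 4 5 9 10 8 6 7 2 3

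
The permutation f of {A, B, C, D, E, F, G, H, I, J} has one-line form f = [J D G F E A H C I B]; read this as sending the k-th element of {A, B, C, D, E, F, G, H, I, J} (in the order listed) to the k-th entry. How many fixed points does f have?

The fixed points (elements with f(x) = x) are {E, I}, so there are 2.

2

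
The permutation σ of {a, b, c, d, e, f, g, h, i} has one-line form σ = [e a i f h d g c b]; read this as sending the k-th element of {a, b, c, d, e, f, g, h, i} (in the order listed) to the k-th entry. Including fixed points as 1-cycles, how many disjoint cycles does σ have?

3

The cycle decomposition is (a, e, h, c, i, b)(d, f)(g), which has 3 cycles (counting 1-cycles).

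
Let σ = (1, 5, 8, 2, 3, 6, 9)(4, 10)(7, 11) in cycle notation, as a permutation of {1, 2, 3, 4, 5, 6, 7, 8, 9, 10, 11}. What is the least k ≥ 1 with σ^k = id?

14

The cycle type of σ is (7, 2, 2).
The order is lcm(7, 2, 2) = 14.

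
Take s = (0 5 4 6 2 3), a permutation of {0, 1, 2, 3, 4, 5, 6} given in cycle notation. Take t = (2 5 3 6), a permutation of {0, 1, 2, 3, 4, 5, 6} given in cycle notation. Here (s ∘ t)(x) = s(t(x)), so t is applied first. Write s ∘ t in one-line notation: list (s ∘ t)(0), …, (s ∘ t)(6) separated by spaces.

5 1 4 2 6 0 3

(s ∘ t)(x) = s(t(x)). Computing each image: s(t(0)) = s(0) = 5, s(t(1)) = s(1) = 1, s(t(2)) = s(5) = 4, s(t(3)) = s(6) = 2, s(t(4)) = s(4) = 6, s(t(5)) = s(3) = 0, s(t(6)) = s(2) = 3.
Hence s ∘ t = [5 1 4 2 6 0 3].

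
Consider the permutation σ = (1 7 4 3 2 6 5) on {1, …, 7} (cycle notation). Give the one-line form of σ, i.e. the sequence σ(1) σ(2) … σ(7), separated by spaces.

Reading each image from the cycles: 1→7, 2→6, 3→2, 4→3, 5→1, 6→5, 7→4.
So the one-line form is 7 6 2 3 1 5 4.

7 6 2 3 1 5 4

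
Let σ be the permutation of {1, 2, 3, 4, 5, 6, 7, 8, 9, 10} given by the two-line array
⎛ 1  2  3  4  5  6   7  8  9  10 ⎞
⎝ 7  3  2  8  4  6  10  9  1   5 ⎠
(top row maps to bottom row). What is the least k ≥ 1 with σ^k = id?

Writing σ as disjoint cycles, the cycle lengths are 7, 2, 1.
Since disjoint cycles commute, ord(σ) = lcm(7, 2) = 14.

14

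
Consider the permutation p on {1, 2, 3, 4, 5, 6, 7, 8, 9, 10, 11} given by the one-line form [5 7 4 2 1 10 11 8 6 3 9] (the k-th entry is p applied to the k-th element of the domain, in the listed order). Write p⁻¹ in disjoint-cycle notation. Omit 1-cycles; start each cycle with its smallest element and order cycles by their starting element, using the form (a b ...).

(1 5)(2 4 3 10 6 9 11 7)

The cycle decomposition of p is (1 5)(2 7 11 9 6 10 3 4).
The inverse reverses every cycle; in canonical form, p⁻¹ = (1 5)(2 4 3 10 6 9 11 7).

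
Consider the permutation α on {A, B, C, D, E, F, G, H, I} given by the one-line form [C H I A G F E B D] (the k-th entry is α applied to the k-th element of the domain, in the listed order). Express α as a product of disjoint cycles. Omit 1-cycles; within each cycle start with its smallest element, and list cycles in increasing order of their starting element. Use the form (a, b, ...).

(A, C, I, D)(B, H)(E, G)

Iterating α from A gives A → C → I → D → A; that is the 4-cycle (A, C, I, D).
Continuing from each remaining unvisited element yields (A, C, I, D)(B, H)(E, G).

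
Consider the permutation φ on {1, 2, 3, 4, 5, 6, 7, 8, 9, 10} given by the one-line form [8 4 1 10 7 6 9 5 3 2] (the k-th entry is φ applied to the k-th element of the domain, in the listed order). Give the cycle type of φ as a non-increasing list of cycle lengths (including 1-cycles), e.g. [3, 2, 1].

The disjoint cycles are (1, 8, 5, 7, 9, 3)(2, 4, 10)(6), with lengths 6, 3, 1 in non-increasing order.

[6, 3, 1]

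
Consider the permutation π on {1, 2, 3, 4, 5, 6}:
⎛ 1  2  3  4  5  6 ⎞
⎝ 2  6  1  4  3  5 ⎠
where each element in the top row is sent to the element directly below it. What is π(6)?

5

The entry below 6 in the array is 5, so π(6) = 5.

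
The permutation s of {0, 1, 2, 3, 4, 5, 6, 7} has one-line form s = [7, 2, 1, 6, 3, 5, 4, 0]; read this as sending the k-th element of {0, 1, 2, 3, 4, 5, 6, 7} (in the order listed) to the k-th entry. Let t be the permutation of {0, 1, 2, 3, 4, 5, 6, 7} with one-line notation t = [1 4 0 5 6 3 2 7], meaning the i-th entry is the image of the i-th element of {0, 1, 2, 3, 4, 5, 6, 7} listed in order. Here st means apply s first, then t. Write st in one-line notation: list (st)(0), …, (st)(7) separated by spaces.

7 0 4 2 5 3 6 1

Chase each element through s then t: 0 → 7 → 7; 1 → 2 → 0; 2 → 1 → 4; 3 → 6 → 2; 4 → 3 → 5; 5 → 5 → 3; 6 → 4 → 6; 7 → 0 → 1.
Collecting the images, st = [7 0 4 2 5 3 6 1].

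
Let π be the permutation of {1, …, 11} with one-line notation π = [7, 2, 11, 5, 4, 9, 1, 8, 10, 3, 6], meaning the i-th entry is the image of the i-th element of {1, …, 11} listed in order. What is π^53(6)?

Tracing 6 → 9 → … returns to 6 after 5 steps, so 6 lies in a 5-cycle (3 11 6 9 10).
On a 5-cycle, π^5 is the identity, so π^53 = π^3 there (53 ≡ 3 mod 5).
Advancing 3 steps from 6: 6 → 9 → 10 → 3.

3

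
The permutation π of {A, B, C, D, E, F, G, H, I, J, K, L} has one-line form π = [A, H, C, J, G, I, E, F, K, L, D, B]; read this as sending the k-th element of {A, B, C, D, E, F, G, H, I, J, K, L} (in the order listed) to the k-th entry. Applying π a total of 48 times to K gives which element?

K

Tracing K → D → … returns to K after 8 steps, so K lies in an 8-cycle (B, H, F, I, K, D, J, L).
Powers repeat with period 8 on this cycle, and 48 mod 8 = 0, so π^48(K) = π^0(K).
So π^48(K) = K.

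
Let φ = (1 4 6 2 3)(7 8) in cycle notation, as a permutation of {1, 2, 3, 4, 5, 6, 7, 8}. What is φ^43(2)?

4

2 lies in the 5-cycle (1 4 6 2 3).
Since the cycle has length 5, φ^43 acts on it the same as φ^3 (43 mod 5 = 3).
Advancing 3 steps from 2: 2 → 3 → 1 → 4.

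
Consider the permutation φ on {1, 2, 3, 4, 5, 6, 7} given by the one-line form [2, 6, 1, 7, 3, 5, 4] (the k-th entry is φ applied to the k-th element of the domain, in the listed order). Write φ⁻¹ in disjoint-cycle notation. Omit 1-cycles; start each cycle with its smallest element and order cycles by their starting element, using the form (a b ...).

(1 3 5 6 2)(4 7)

First write φ in disjoint cycles: (1 2 6 5 3)(4 7).
Reversing each cycle (and rotating so the smallest element leads) gives φ⁻¹ = (1 3 5 6 2)(4 7).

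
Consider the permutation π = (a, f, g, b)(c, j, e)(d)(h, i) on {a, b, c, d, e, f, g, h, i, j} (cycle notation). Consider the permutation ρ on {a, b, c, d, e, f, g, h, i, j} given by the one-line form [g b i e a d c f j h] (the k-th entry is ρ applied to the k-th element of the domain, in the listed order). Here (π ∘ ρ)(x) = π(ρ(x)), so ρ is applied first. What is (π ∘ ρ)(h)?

ρ(h) = f, then π(f) = g; composing gives (π ∘ ρ)(h) = g.

g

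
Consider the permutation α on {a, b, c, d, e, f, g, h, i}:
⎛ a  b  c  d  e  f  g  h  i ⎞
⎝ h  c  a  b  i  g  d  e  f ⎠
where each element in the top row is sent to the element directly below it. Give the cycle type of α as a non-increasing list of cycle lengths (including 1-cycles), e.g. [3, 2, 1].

[9]

The disjoint cycles are (a h e i f g d b c), with lengths 9 in non-increasing order.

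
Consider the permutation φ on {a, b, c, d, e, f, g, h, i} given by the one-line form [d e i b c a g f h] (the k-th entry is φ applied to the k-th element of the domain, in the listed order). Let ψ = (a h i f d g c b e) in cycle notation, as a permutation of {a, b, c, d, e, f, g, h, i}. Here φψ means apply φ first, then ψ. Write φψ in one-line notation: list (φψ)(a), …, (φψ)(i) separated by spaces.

g a f e b h c d i

For each element, apply φ then ψ: a → d → g; b → e → a; c → i → f; d → b → e; e → c → b; f → a → h; g → g → c; h → f → d; i → h → i.
Collecting the images, φψ = [g a f e b h c d i].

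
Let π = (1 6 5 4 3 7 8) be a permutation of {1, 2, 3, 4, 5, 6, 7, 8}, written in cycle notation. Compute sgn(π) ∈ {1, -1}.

1

The cycle lengths are 7, 1.
A cycle is odd iff its length is even; π has 0 even-length cycles, so sgn(π) = (−1)^0 and π is even.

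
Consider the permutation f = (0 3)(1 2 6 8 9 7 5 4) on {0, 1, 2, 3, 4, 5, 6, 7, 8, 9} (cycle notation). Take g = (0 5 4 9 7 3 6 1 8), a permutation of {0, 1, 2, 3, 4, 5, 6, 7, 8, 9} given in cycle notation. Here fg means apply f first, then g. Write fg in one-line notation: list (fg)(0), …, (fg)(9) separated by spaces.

For each element, apply f then g: 0 → 3 → 6; 1 → 2 → 2; 2 → 6 → 1; 3 → 0 → 5; 4 → 1 → 8; 5 → 4 → 9; 6 → 8 → 0; 7 → 5 → 4; 8 → 9 → 7; 9 → 7 → 3.
Collecting the images, fg = [6 2 1 5 8 9 0 4 7 3].

6 2 1 5 8 9 0 4 7 3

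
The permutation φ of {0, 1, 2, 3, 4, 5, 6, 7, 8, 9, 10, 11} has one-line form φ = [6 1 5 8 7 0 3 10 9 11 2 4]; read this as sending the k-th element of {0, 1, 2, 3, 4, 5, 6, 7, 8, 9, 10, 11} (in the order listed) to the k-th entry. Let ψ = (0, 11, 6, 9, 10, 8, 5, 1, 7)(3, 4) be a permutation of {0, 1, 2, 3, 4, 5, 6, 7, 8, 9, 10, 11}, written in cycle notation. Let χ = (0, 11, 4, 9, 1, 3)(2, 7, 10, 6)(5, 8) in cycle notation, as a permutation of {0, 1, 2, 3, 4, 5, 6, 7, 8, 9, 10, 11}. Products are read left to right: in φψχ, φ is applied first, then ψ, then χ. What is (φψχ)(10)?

7

Apply the permutations in order: φ(10) = 2, then ψ(2) = 2, then χ(2) = 7. So (φψχ)(10) = 7.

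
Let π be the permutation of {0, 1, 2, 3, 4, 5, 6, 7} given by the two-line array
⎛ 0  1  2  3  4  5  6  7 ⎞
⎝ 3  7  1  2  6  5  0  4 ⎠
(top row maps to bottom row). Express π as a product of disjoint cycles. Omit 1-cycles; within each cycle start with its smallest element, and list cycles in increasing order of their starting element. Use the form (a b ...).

(0 3 2 1 7 4 6)

From 0: 0 → 3 → 2 → 1 → 7 → 4 → 6 → 0, closing the cycle (0 3 2 1 7 4 6).
Continuing from each remaining unvisited element yields (0 3 2 1 7 4 6).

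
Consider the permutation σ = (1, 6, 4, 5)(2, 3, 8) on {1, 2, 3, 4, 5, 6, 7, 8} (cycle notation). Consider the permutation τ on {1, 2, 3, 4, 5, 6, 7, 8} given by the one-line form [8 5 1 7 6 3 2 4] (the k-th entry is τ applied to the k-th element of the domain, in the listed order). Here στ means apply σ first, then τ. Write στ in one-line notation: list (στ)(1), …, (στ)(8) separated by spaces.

(στ)(x) = τ(σ(x)). Computing each image: τ(σ(1)) = τ(6) = 3, τ(σ(2)) = τ(3) = 1, τ(σ(3)) = τ(8) = 4, τ(σ(4)) = τ(5) = 6, τ(σ(5)) = τ(1) = 8, τ(σ(6)) = τ(4) = 7, τ(σ(7)) = τ(7) = 2, τ(σ(8)) = τ(2) = 5.
Hence στ = [3 1 4 6 8 7 2 5].

3 1 4 6 8 7 2 5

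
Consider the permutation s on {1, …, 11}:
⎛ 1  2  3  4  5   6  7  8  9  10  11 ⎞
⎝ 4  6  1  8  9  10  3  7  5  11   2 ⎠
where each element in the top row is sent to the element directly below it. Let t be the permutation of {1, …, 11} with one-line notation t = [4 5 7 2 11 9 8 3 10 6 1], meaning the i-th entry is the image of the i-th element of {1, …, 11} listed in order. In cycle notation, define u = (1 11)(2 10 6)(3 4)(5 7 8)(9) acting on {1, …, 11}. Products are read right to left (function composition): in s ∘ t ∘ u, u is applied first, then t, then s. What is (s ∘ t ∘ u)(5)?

Chase 5: u(5) = 7; t(7) = 8; s(8) = 7. Hence (s ∘ t ∘ u)(5) = 7.

7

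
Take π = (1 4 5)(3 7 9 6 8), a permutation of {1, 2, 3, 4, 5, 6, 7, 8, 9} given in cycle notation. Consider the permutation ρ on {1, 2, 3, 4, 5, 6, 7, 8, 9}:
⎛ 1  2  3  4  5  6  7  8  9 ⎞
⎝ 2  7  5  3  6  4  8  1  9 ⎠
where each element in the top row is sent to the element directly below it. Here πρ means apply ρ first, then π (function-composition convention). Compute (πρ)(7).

3

First apply ρ: ρ(7) = 8, then π(8) = 3. Thus (πρ)(7) = 3.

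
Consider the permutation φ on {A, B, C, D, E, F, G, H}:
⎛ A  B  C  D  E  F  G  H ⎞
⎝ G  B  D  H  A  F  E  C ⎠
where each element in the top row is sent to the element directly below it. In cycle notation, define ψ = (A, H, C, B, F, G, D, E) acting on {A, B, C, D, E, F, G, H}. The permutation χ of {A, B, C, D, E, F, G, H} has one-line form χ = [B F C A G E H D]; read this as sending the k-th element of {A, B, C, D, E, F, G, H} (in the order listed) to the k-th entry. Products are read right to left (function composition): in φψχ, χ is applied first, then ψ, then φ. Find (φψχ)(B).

E

Apply the permutations in order: χ(B) = F, then ψ(F) = G, then φ(G) = E. So (φψχ)(B) = E.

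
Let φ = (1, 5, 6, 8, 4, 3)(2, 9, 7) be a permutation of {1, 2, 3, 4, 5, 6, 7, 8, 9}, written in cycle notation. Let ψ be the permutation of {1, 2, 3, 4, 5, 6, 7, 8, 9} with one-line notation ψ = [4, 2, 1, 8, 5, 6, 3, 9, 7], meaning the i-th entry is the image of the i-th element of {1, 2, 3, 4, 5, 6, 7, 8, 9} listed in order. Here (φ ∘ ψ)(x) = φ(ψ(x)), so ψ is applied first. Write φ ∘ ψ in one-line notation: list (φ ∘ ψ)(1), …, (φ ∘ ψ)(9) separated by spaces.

(φ ∘ ψ)(x) = φ(ψ(x)). Computing each image: φ(ψ(1)) = φ(4) = 3, φ(ψ(2)) = φ(2) = 9, φ(ψ(3)) = φ(1) = 5, φ(ψ(4)) = φ(8) = 4, φ(ψ(5)) = φ(5) = 6, φ(ψ(6)) = φ(6) = 8, φ(ψ(7)) = φ(3) = 1, φ(ψ(8)) = φ(9) = 7, φ(ψ(9)) = φ(7) = 2.
Hence φ ∘ ψ = [3 9 5 4 6 8 1 7 2].

3 9 5 4 6 8 1 7 2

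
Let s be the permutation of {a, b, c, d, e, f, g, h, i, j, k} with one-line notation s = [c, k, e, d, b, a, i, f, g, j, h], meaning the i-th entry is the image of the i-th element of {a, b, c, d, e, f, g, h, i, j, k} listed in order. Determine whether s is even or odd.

odd

In disjoint-cycle form the cycle lengths are 7, 2, 1, 1.
A cycle is odd iff its length is even; s has 1 even-length cycle, so sgn(s) = (−1)^1 and s is odd.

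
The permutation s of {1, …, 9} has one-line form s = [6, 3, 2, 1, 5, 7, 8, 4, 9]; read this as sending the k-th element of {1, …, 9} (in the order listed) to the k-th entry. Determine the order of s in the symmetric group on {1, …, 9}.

10

Decomposing into disjoint cycles gives cycle lengths 5, 2, 1, 1.
The order is lcm(5, 2) = 10.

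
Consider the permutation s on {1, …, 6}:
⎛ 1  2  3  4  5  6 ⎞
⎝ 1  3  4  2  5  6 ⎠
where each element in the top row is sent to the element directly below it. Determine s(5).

The entry below 5 in the array is 5, so s(5) = 5.

5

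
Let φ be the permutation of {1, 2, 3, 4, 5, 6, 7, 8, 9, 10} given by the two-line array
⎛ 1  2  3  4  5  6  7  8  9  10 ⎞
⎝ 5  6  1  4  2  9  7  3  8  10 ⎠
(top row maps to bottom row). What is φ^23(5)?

Tracing 5 → 2 → … returns to 5 after 7 steps, so 5 lies in a 7-cycle (1 5 2 6 9 8 3).
Powers repeat with period 7 on this cycle, and 23 mod 7 = 2, so φ^23(5) = φ^2(5).
Stepping 2 places around the cycle: 5 → 2 → 6.

6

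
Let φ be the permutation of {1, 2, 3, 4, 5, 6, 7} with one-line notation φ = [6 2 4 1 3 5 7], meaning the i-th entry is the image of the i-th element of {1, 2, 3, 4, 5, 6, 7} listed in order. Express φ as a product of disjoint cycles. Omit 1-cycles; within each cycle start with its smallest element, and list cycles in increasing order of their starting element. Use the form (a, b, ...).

(1, 6, 5, 3, 4)

Start at 1 and follow images: 1 → 6 → 5 → 3 → 4 → 1, giving the cycle (1, 6, 5, 3, 4).
Repeating from the next unused element and collecting all non-trivial cycles gives (1, 6, 5, 3, 4).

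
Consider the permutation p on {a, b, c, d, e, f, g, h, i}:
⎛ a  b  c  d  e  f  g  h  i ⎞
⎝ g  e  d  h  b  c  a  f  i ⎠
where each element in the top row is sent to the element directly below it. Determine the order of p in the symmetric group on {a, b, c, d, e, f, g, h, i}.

4

The disjoint-cycle form of p has cycle lengths 4, 2, 2, 1.
Since disjoint cycles commute, ord(p) = lcm(4, 2, 2) = 4.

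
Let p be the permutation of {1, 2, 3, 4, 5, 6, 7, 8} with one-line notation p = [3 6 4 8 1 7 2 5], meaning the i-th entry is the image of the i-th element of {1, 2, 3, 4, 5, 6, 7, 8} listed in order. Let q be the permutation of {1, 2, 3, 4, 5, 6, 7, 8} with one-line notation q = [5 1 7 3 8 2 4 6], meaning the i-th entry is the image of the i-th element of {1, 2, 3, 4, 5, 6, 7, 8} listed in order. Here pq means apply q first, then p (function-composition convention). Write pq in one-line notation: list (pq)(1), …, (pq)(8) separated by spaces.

1 3 2 4 5 6 8 7

(pq)(x) = p(q(x)). Computing each image: p(q(1)) = p(5) = 1, p(q(2)) = p(1) = 3, p(q(3)) = p(7) = 2, p(q(4)) = p(3) = 4, p(q(5)) = p(8) = 5, p(q(6)) = p(2) = 6, p(q(7)) = p(4) = 8, p(q(8)) = p(6) = 7.
Hence pq = [1 3 2 4 5 6 8 7].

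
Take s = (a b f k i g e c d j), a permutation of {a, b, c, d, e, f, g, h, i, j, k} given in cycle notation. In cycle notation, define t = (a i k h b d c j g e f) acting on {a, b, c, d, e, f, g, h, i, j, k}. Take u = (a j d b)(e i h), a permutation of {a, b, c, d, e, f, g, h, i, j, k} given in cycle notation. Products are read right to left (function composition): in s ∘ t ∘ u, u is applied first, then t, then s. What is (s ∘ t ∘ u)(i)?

Chase i: u(i) = h; t(h) = b; s(b) = f. Hence (s ∘ t ∘ u)(i) = f.

f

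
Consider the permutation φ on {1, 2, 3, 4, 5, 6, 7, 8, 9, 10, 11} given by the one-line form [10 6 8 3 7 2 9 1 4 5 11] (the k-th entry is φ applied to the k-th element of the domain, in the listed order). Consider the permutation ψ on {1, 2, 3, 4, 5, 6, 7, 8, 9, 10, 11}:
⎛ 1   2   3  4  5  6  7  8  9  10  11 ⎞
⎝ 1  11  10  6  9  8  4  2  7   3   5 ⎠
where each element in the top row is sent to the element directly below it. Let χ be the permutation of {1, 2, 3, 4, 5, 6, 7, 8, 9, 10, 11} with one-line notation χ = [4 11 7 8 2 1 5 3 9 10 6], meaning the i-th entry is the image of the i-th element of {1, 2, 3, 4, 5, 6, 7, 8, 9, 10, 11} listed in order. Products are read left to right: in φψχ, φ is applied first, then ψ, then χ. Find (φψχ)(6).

Chase 6: φ(6) = 2; ψ(2) = 11; χ(11) = 6. Hence (φψχ)(6) = 6.

6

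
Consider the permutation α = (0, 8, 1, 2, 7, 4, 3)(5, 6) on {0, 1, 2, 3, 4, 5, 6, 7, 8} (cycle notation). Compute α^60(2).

0

2 lies in the 7-cycle (0, 8, 1, 2, 7, 4, 3).
Since the cycle has length 7, α^60 acts on it the same as α^4 (60 mod 7 = 4).
Advancing 4 steps from 2: 2 → 7 → 4 → 3 → 0.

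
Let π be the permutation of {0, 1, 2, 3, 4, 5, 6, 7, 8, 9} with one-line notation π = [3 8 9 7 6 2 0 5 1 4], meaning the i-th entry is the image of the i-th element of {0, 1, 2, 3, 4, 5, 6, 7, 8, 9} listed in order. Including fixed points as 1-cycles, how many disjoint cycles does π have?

2

The cycle decomposition is (0, 3, 7, 5, 2, 9, 4, 6)(1, 8), which has 2 cycles (counting 1-cycles).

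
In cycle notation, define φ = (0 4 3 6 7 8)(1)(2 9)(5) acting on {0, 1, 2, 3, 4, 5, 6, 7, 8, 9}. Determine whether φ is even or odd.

The cycle lengths are 6, 2, 1, 1.
A cycle is odd iff its length is even; φ has 2 even-length cycles, so sgn(φ) = (−1)^2 and φ is even.

even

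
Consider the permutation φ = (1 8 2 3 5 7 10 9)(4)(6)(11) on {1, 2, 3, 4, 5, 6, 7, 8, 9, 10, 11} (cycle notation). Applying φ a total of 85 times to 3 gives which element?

3 lies in the 8-cycle (1 8 2 3 5 7 10 9).
Powers repeat with period 8 on this cycle, and 85 mod 8 = 5, so φ^85(3) = φ^5(3).
Advancing 5 steps from 3: 3 → 5 → 7 → 10 → 9 → 1.

1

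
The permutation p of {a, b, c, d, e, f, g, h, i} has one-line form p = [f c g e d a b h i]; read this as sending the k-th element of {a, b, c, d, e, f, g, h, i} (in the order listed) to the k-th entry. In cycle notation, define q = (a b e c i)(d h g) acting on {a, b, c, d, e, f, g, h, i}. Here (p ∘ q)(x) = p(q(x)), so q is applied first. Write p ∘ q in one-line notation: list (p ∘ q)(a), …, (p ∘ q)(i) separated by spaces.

(p ∘ q)(x) = p(q(x)). Computing each image: p(q(a)) = p(b) = c, p(q(b)) = p(e) = d, p(q(c)) = p(i) = i, p(q(d)) = p(h) = h, p(q(e)) = p(c) = g, p(q(f)) = p(f) = a, p(q(g)) = p(d) = e, p(q(h)) = p(g) = b, p(q(i)) = p(a) = f.
Hence p ∘ q = [c d i h g a e b f].

c d i h g a e b f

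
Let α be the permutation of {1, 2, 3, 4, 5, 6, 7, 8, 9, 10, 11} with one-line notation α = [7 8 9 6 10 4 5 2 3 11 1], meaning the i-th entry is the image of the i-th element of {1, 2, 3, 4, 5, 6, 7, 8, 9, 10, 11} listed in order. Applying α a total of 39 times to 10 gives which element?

Tracing 10 → 11 → … returns to 10 after 5 steps, so 10 lies in a 5-cycle (1, 7, 5, 10, 11).
Powers repeat with period 5 on this cycle, and 39 mod 5 = 4, so α^39(10) = α^4(10).
Advancing 4 steps from 10: 10 → 11 → 1 → 7 → 5.

5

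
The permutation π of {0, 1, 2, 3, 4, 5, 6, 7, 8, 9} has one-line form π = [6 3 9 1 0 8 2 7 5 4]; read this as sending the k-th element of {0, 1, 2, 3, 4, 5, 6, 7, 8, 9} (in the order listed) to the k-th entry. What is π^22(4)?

6

Tracing 4 → 0 → … returns to 4 after 5 steps, so 4 lies in a 5-cycle (0, 6, 2, 9, 4).
Powers repeat with period 5 on this cycle, and 22 mod 5 = 2, so π^22(4) = π^2(4).
Stepping 2 places around the cycle: 4 → 0 → 6.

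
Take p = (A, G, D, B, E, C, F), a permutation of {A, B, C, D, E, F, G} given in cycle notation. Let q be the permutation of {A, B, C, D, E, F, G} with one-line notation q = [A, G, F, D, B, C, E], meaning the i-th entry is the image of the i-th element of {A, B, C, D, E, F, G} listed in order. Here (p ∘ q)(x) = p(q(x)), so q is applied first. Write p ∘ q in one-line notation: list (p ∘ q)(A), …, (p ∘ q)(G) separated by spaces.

For each element, apply q then p: A → A → G; B → G → D; C → F → A; D → D → B; E → B → E; F → C → F; G → E → C.
So p ∘ q in one-line form is G D A B E F C.

G D A B E F C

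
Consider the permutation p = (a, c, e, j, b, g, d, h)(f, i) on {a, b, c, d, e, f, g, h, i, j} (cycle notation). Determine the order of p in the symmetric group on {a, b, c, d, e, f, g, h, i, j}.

The disjoint cycles have lengths 8, 2.
The order is lcm(8, 2) = 8.

8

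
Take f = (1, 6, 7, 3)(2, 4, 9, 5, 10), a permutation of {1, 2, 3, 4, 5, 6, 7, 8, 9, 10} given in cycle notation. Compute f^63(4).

10

4 lies in the 5-cycle (2, 4, 9, 5, 10).
Since the cycle has length 5, f^63 acts on it the same as f^3 (63 mod 5 = 3).
Stepping 3 places around the cycle: 4 → 9 → 5 → 10.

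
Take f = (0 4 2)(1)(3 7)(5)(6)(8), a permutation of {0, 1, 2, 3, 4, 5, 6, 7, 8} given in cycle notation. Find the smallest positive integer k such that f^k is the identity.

6

The disjoint cycles have lengths 3, 2, 1, 1, 1, 1.
The order of f is the least common multiple of its cycle lengths: lcm(3, 2) = 6.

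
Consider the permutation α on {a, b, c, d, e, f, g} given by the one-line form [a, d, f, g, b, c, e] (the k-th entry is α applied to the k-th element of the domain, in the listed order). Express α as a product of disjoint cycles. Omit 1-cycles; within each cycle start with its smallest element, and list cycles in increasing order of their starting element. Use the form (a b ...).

Iterating α from b gives b → d → g → e → b; that is the 4-cycle (b d g e).
Continuing from each remaining unvisited element yields (b d g e)(c f).

(b d g e)(c f)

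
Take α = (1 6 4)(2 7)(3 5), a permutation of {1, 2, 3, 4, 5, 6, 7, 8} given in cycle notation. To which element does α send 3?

5

3 appears in (3 5); the next entry (wrapping around) is 5.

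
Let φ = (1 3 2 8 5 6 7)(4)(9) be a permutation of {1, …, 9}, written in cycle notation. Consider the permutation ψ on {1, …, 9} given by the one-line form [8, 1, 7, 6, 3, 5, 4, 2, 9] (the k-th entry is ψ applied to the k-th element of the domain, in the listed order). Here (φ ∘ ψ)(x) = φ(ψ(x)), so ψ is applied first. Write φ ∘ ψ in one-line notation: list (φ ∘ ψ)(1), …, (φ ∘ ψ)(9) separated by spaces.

Chase each element through ψ then φ: 1 → 8 → 5; 2 → 1 → 3; 3 → 7 → 1; 4 → 6 → 7; 5 → 3 → 2; 6 → 5 → 6; 7 → 4 → 4; 8 → 2 → 8; 9 → 9 → 9.
So φ ∘ ψ in one-line form is 5 3 1 7 2 6 4 8 9.

5 3 1 7 2 6 4 8 9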